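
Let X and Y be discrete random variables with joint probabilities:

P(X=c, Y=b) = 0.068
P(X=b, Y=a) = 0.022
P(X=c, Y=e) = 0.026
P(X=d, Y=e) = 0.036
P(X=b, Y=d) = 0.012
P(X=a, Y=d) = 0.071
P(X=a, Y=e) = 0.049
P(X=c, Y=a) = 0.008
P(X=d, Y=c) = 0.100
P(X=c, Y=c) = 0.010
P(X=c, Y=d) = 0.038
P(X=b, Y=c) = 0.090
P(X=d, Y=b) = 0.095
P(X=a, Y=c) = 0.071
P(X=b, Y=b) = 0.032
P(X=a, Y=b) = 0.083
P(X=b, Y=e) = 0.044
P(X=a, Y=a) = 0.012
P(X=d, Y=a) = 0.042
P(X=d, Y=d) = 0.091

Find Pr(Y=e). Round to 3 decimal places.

0.155

P(Y=e) = 0.049 + 0.044 + 0.026 + 0.036 = 0.155.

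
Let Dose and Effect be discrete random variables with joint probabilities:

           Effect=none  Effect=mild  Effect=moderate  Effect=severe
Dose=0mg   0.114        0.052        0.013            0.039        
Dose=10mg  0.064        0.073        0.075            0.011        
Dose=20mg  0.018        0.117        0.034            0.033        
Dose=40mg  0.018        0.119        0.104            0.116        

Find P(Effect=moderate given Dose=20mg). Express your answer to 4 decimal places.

P(Dose=20mg) = 0.018 + 0.117 + 0.034 + 0.033 = 0.202.
P(Effect=moderate | Dose=20mg) = 0.034/0.202 = 0.1683.

0.1683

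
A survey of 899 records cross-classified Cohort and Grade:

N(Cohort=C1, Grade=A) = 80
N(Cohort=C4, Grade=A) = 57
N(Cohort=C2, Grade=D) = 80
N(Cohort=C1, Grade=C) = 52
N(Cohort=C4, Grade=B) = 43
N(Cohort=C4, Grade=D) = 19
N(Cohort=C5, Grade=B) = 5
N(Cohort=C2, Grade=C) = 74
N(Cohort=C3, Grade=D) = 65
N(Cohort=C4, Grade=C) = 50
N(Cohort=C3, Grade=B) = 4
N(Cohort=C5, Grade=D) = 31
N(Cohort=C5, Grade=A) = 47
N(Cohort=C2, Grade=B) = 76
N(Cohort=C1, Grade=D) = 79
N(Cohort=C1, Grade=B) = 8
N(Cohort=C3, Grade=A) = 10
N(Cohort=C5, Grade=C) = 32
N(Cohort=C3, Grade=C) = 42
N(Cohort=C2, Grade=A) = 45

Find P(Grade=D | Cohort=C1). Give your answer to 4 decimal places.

0.3607

Total with Cohort=C1: 80 + 8 + 52 + 79 = 219.
P(Grade=D | Cohort=C1) = 79/219 = 0.3607.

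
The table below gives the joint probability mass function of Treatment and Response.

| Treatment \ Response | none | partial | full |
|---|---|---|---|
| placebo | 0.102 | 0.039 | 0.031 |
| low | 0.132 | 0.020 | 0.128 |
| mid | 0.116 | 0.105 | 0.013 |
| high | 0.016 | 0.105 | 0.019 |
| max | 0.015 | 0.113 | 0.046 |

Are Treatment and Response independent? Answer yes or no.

P(Treatment=low) = 0.280 and P(Response=partial) = 0.382, so their product is 0.10696, but P(Treatment=low, Response=partial) = 0.020. Since these differ, Treatment and Response are not independent.

no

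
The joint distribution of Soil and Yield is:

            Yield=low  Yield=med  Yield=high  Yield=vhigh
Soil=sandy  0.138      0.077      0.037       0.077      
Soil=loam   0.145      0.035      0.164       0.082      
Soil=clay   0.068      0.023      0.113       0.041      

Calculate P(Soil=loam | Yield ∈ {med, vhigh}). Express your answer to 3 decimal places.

P(Yield=med) = 0.077 + 0.035 + 0.023 = 0.135.
P(Yield=vhigh) = 0.077 + 0.082 + 0.041 = 0.200.
P(Yield ∈ {med, vhigh}) = 0.135 + 0.200 = 0.335; P(Soil=loam, Yield ∈ {med, vhigh}) = 0.035 + 0.082 = 0.117.
P(Soil=loam | Yield ∈ {med, vhigh}) = 0.117/0.335 = 0.349.

0.349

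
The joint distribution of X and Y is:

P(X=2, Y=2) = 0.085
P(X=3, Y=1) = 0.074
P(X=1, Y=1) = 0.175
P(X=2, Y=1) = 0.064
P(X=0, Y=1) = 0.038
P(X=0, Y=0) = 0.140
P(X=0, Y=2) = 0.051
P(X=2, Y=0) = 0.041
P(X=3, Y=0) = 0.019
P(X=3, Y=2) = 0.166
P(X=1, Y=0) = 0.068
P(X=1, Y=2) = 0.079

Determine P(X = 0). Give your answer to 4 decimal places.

0.2290

P(X=0) = 0.140 + 0.038 + 0.051 = 0.229.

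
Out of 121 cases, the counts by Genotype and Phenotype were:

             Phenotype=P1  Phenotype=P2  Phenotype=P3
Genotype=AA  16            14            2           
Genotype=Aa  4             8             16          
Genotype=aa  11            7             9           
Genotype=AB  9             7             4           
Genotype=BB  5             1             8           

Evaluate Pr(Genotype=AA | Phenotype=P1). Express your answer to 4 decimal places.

Total with Phenotype=P1: 16 + 4 + 11 + 9 + 5 = 45.
P(Genotype=AA | Phenotype=P1) = 16/45 = 0.3556.

0.3556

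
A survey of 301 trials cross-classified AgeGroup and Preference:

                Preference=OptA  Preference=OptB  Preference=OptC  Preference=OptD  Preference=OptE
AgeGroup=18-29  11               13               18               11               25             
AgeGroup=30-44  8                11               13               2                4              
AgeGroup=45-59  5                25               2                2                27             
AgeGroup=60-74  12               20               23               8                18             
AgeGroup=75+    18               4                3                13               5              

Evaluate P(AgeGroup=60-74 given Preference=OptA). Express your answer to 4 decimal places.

0.2222

Total with Preference=OptA: 11 + 8 + 5 + 12 + 18 = 54.
P(AgeGroup=60-74 | Preference=OptA) = 12/54 = 0.2222.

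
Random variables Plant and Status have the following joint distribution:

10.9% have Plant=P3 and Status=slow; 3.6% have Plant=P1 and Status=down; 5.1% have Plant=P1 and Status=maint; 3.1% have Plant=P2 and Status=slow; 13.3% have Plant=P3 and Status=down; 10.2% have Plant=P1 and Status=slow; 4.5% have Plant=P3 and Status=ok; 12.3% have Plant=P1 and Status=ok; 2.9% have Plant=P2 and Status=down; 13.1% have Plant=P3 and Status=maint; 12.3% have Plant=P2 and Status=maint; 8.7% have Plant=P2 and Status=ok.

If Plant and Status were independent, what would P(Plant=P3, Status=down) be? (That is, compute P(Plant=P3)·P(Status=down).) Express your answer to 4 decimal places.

0.0828

P(Plant=P3) = 0.045 + 0.109 + 0.133 + 0.131 = 0.418.
P(Status=down) = 0.036 + 0.029 + 0.133 = 0.198.
Product: 0.418 × 0.198 = 0.0828.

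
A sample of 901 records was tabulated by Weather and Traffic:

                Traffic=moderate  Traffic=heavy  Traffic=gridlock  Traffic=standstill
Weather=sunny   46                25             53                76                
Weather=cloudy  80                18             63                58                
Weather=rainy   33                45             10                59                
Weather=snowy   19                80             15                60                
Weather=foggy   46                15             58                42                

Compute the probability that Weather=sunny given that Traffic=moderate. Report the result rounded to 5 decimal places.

0.20536

Total with Traffic=moderate: 46 + 80 + 33 + 19 + 46 = 224.
P(Weather=sunny | Traffic=moderate) = 46/224 = 0.20536.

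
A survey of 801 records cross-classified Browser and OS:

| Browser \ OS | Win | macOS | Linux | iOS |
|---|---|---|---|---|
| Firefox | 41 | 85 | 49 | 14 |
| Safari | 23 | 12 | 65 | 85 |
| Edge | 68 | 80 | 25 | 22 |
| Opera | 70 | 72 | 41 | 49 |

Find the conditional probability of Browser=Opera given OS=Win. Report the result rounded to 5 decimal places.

Total with OS=Win: 41 + 23 + 68 + 70 = 202.
P(Browser=Opera | OS=Win) = 70/202 = 0.34653.

0.34653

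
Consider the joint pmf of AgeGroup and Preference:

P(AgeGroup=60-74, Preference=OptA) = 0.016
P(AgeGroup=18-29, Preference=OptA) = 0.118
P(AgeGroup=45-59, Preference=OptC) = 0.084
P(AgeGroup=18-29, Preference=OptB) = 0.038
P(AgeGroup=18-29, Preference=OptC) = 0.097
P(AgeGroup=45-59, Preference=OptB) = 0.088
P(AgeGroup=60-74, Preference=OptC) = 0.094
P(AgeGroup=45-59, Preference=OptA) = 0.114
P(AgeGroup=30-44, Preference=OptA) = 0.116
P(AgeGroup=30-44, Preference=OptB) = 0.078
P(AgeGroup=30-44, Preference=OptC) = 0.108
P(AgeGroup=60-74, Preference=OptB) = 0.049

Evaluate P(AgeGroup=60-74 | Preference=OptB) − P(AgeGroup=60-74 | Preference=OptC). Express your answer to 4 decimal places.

P(Preference=OptB) = 0.038 + 0.078 + 0.088 + 0.049 = 0.253; P(AgeGroup=60-74 | Preference=OptB) = 0.049/0.253 = 0.19368.
P(Preference=OptC) = 0.097 + 0.108 + 0.084 + 0.094 = 0.383; P(AgeGroup=60-74 | Preference=OptC) = 0.094/0.383 = 0.24543.
Difference = -0.0518.

-0.0518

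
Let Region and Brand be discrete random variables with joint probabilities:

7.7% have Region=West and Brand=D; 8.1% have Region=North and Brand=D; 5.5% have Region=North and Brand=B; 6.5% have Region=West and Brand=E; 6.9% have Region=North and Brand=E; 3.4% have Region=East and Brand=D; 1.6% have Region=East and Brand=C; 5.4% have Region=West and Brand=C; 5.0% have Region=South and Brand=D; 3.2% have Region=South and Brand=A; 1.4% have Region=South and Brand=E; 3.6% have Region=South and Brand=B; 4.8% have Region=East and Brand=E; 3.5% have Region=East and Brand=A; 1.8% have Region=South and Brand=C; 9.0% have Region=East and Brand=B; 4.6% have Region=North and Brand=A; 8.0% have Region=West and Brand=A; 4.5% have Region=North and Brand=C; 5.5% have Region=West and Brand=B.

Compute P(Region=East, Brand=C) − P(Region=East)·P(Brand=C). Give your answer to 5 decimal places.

P(Region=East) = 0.035 + 0.090 + 0.016 + 0.034 + 0.048 = 0.223.
P(Brand=C) = 0.045 + 0.018 + 0.016 + 0.054 = 0.133.
P(Region=East, Brand=C) − P(Region=East)P(Brand=C) = 0.016 − 0.223×0.133 = -0.01366.

-0.01366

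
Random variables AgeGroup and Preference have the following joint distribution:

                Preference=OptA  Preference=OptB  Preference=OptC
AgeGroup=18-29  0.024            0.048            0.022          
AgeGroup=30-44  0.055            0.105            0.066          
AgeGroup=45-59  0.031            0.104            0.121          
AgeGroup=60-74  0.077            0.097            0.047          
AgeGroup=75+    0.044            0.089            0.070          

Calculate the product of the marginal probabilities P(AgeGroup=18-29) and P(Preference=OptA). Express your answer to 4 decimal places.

0.0217

P(AgeGroup=18-29) = 0.024 + 0.048 + 0.022 = 0.094.
P(Preference=OptA) = 0.024 + 0.055 + 0.031 + 0.077 + 0.044 = 0.231.
Product: 0.094 × 0.231 = 0.0217.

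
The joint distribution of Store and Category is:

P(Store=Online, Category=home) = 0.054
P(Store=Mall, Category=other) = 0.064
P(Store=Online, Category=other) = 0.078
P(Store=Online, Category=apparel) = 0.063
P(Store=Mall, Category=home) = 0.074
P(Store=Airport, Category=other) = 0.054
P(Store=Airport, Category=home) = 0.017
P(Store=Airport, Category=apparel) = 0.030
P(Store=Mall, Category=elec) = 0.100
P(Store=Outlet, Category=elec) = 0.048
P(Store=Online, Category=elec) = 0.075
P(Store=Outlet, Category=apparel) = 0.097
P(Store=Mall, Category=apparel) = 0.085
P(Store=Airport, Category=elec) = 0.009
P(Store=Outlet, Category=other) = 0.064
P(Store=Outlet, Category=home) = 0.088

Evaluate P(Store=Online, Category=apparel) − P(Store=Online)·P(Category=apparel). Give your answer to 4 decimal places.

-0.0113

P(Store=Online) = 0.063 + 0.075 + 0.054 + 0.078 = 0.270.
P(Category=apparel) = 0.085 + 0.030 + 0.097 + 0.063 = 0.275.
P(Store=Online, Category=apparel) − P(Store=Online)P(Category=apparel) = 0.063 − 0.270×0.275 = -0.0113.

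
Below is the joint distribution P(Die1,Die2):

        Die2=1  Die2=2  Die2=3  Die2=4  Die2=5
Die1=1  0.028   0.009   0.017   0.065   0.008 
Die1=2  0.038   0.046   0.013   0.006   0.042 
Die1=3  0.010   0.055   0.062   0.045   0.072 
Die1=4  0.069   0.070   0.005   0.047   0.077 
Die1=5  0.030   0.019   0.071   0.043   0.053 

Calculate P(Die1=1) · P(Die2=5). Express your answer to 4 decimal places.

0.0320

P(Die1=1) = 0.028 + 0.009 + 0.017 + 0.065 + 0.008 = 0.127.
P(Die2=5) = 0.008 + 0.042 + 0.072 + 0.077 + 0.053 = 0.252.
Product: 0.127 × 0.252 = 0.0320.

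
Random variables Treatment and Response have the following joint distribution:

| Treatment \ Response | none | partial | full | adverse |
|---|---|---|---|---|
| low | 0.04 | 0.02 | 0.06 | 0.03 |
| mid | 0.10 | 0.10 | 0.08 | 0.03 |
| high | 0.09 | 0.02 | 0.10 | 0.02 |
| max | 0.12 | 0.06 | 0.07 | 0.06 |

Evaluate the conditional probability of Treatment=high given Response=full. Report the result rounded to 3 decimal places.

0.323

P(Response=full) = 0.06 + 0.08 + 0.10 + 0.07 = 0.31.
P(Treatment=high | Response=full) = 0.10/0.31 = 0.323.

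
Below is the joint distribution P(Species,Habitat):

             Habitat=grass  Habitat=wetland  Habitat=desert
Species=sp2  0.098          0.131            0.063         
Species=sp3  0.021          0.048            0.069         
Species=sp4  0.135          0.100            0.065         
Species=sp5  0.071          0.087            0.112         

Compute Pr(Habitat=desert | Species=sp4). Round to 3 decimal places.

P(Species=sp4) = 0.135 + 0.100 + 0.065 = 0.300.
P(Habitat=desert | Species=sp4) = 0.065/0.300 = 0.217.

0.217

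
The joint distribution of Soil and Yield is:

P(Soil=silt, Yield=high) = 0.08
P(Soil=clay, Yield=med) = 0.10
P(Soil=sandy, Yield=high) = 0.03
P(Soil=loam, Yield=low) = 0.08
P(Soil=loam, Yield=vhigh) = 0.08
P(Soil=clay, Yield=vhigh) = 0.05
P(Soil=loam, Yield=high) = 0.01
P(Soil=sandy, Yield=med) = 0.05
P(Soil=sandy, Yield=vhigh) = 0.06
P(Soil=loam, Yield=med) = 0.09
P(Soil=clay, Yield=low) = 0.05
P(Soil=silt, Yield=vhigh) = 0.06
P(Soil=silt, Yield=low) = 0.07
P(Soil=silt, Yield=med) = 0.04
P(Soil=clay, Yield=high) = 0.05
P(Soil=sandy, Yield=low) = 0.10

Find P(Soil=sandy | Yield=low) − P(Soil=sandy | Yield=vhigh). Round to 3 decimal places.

P(Yield=low) = 0.10 + 0.08 + 0.05 + 0.07 = 0.30; P(Soil=sandy | Yield=low) = 0.10/0.30 = 0.3333.
P(Yield=vhigh) = 0.06 + 0.08 + 0.05 + 0.06 = 0.25; P(Soil=sandy | Yield=vhigh) = 0.06/0.25 = 0.2400.
Difference = 0.093.

0.093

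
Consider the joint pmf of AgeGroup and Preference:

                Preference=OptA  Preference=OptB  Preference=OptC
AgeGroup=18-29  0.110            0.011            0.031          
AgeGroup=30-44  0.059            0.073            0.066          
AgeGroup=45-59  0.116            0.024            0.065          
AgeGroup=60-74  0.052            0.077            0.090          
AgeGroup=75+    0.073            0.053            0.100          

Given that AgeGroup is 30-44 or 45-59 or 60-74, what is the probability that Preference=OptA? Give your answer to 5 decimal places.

0.36495

P(AgeGroup=30-44) = 0.059 + 0.073 + 0.066 = 0.198.
P(AgeGroup=45-59) = 0.116 + 0.024 + 0.065 = 0.205.
P(AgeGroup=60-74) = 0.052 + 0.077 + 0.090 = 0.219.
P(AgeGroup ∈ {30-44, 45-59, 60-74}) = 0.198 + 0.205 + 0.219 = 0.622; P(Preference=OptA, AgeGroup ∈ {30-44, 45-59, 60-74}) = 0.059 + 0.116 + 0.052 = 0.227.
P(Preference=OptA | AgeGroup ∈ {30-44, 45-59, 60-74}) = 0.227/0.622 = 0.36495.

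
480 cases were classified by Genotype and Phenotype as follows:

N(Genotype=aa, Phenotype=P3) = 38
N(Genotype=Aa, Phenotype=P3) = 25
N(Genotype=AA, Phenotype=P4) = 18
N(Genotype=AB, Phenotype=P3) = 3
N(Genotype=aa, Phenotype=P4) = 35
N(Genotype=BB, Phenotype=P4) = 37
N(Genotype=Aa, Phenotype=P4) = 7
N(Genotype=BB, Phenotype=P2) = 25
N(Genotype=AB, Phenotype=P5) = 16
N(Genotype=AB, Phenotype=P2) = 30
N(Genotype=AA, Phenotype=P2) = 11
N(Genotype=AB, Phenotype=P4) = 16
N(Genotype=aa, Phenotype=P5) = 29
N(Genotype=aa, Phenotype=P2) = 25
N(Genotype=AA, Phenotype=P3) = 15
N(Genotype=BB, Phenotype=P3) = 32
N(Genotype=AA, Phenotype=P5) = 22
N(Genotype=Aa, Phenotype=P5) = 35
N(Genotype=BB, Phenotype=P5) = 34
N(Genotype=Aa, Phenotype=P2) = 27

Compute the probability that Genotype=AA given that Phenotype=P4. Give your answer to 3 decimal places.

0.159

Total with Phenotype=P4: 18 + 7 + 35 + 16 + 37 = 113.
P(Genotype=AA | Phenotype=P4) = 18/113 = 0.159.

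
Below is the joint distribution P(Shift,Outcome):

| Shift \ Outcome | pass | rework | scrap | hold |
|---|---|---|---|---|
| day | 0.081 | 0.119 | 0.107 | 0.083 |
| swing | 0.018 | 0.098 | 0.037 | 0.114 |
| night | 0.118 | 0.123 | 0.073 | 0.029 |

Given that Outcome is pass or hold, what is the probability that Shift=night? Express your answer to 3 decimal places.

P(Outcome=pass) = 0.081 + 0.018 + 0.118 = 0.217.
P(Outcome=hold) = 0.083 + 0.114 + 0.029 = 0.226.
P(Outcome ∈ {pass, hold}) = 0.217 + 0.226 = 0.443; P(Shift=night, Outcome ∈ {pass, hold}) = 0.118 + 0.029 = 0.147.
P(Shift=night | Outcome ∈ {pass, hold}) = 0.147/0.443 = 0.332.

0.332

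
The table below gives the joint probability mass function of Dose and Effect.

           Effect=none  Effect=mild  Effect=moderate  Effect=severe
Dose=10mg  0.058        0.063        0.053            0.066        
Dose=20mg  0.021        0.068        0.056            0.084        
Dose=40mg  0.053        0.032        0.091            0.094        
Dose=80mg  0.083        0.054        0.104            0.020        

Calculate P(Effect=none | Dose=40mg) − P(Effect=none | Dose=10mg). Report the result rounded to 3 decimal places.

-0.045

P(Dose=40mg) = 0.053 + 0.032 + 0.091 + 0.094 = 0.270; P(Effect=none | Dose=40mg) = 0.053/0.270 = 0.1963.
P(Dose=10mg) = 0.058 + 0.063 + 0.053 + 0.066 = 0.240; P(Effect=none | Dose=10mg) = 0.058/0.240 = 0.2417.
Difference = -0.045.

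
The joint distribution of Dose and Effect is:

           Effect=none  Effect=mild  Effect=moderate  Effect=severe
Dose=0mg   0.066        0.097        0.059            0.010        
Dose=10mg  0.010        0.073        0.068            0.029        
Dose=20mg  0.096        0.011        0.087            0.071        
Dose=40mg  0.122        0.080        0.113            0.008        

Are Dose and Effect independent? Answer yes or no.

P(Dose=20mg) = 0.265 and P(Effect=mild) = 0.261, so their product is 0.06917, but P(Dose=20mg, Effect=mild) = 0.011. Since these differ, Dose and Effect are not independent.

no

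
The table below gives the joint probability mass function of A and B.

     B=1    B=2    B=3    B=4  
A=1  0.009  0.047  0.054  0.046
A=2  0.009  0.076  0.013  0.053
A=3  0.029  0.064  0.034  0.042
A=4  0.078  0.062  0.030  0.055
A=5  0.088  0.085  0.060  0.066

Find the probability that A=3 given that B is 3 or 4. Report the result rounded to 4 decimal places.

0.1678

P(B=3) = 0.054 + 0.013 + 0.034 + 0.030 + 0.060 = 0.191.
P(B=4) = 0.046 + 0.053 + 0.042 + 0.055 + 0.066 = 0.262.
P(B ∈ {3, 4}) = 0.191 + 0.262 = 0.453; P(A=3, B ∈ {3, 4}) = 0.034 + 0.042 = 0.076.
P(A=3 | B ∈ {3, 4}) = 0.076/0.453 = 0.1678.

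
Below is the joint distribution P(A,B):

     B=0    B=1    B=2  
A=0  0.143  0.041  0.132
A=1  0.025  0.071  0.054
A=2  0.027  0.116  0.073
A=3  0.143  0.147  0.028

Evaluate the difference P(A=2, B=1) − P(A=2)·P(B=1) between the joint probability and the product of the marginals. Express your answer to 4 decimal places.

0.0350

P(A=2) = 0.027 + 0.116 + 0.073 = 0.216.
P(B=1) = 0.041 + 0.071 + 0.116 + 0.147 = 0.375.
P(A=2, B=1) − P(A=2)P(B=1) = 0.116 − 0.216×0.375 = 0.0350.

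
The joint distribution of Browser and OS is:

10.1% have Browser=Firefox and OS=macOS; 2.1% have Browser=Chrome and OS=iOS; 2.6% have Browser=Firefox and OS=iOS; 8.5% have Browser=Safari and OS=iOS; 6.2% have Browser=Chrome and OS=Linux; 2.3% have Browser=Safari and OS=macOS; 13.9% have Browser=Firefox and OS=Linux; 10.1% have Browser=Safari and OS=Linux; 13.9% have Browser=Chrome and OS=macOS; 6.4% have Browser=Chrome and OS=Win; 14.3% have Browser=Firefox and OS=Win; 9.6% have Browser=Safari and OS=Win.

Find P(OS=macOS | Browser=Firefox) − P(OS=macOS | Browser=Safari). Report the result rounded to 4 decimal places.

P(Browser=Firefox) = 0.143 + 0.101 + 0.139 + 0.026 = 0.409; P(OS=macOS | Browser=Firefox) = 0.101/0.409 = 0.24694.
P(Browser=Safari) = 0.096 + 0.023 + 0.101 + 0.085 = 0.305; P(OS=macOS | Browser=Safari) = 0.023/0.305 = 0.07541.
Difference = 0.1715.

0.1715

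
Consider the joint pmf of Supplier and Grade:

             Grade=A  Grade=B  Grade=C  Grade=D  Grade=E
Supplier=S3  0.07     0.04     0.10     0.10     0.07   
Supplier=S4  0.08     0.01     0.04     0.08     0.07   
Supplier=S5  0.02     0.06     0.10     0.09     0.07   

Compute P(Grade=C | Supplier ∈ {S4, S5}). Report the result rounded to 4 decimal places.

0.2258

P(Supplier=S4) = 0.08 + 0.01 + 0.04 + 0.08 + 0.07 = 0.28.
P(Supplier=S5) = 0.02 + 0.06 + 0.10 + 0.09 + 0.07 = 0.34.
P(Supplier ∈ {S4, S5}) = 0.28 + 0.34 = 0.62; P(Grade=C, Supplier ∈ {S4, S5}) = 0.04 + 0.10 = 0.14.
P(Grade=C | Supplier ∈ {S4, S5}) = 0.14/0.62 = 0.2258.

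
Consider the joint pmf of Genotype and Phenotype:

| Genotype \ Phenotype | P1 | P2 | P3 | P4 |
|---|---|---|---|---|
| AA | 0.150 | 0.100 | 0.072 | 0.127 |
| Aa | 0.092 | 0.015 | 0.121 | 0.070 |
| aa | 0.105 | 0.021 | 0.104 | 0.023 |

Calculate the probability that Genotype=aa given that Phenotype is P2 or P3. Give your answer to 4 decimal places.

0.2887

P(Phenotype=P2) = 0.100 + 0.015 + 0.021 = 0.136.
P(Phenotype=P3) = 0.072 + 0.121 + 0.104 = 0.297.
P(Phenotype ∈ {P2, P3}) = 0.136 + 0.297 = 0.433; P(Genotype=aa, Phenotype ∈ {P2, P3}) = 0.021 + 0.104 = 0.125.
P(Genotype=aa | Phenotype ∈ {P2, P3}) = 0.125/0.433 = 0.2887.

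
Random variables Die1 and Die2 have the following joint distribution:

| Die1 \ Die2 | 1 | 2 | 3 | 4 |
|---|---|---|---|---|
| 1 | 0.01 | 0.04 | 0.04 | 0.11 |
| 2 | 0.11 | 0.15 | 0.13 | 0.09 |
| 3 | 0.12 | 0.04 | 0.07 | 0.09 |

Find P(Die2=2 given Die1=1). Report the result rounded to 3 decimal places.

0.200

P(Die1=1) = 0.01 + 0.04 + 0.04 + 0.11 = 0.20.
P(Die2=2 | Die1=1) = 0.04/0.20 = 0.200.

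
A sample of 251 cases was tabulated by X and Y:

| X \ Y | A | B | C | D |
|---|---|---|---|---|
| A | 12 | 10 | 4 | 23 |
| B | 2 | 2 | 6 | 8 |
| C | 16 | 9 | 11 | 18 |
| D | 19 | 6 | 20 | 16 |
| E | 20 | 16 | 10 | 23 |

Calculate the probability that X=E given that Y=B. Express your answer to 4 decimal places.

0.3721

Total with Y=B: 10 + 2 + 9 + 6 + 16 = 43.
P(X=E | Y=B) = 16/43 = 0.3721.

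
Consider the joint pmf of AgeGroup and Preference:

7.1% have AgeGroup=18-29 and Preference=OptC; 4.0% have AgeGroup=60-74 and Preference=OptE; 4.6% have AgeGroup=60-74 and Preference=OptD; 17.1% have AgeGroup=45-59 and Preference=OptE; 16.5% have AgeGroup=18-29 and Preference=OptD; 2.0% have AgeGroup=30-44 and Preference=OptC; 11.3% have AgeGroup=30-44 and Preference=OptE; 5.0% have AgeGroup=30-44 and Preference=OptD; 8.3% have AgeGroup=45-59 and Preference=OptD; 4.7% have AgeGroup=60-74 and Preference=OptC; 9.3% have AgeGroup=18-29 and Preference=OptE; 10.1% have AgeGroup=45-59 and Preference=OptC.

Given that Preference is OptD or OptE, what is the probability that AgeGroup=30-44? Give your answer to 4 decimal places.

0.2142

P(Preference=OptD) = 0.165 + 0.050 + 0.083 + 0.046 = 0.344.
P(Preference=OptE) = 0.093 + 0.113 + 0.171 + 0.040 = 0.417.
P(Preference ∈ {OptD, OptE}) = 0.344 + 0.417 = 0.761; P(AgeGroup=30-44, Preference ∈ {OptD, OptE}) = 0.050 + 0.113 = 0.163.
P(AgeGroup=30-44 | Preference ∈ {OptD, OptE}) = 0.163/0.761 = 0.2142.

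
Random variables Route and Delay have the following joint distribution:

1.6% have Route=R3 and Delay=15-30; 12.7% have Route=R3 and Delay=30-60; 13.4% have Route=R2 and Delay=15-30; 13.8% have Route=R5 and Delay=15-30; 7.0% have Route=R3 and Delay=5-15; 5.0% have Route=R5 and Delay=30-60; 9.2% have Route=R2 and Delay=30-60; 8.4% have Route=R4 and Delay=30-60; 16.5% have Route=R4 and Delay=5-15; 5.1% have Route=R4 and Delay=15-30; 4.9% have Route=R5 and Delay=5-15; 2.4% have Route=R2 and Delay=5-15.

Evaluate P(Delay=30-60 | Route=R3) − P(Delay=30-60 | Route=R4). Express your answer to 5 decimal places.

0.31624

P(Route=R3) = 0.070 + 0.016 + 0.127 = 0.213; P(Delay=30-60 | Route=R3) = 0.127/0.213 = 0.596244.
P(Route=R4) = 0.165 + 0.051 + 0.084 = 0.300; P(Delay=30-60 | Route=R4) = 0.084/0.300 = 0.280000.
Difference = 0.31624.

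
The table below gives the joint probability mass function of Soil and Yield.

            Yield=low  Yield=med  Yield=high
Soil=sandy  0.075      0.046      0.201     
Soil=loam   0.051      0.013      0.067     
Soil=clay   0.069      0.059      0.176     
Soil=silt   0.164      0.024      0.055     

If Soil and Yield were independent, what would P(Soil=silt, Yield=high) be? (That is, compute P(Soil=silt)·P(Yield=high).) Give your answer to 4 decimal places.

0.1213

P(Soil=silt) = 0.164 + 0.024 + 0.055 = 0.243.
P(Yield=high) = 0.201 + 0.067 + 0.176 + 0.055 = 0.499.
Product: 0.243 × 0.499 = 0.1213.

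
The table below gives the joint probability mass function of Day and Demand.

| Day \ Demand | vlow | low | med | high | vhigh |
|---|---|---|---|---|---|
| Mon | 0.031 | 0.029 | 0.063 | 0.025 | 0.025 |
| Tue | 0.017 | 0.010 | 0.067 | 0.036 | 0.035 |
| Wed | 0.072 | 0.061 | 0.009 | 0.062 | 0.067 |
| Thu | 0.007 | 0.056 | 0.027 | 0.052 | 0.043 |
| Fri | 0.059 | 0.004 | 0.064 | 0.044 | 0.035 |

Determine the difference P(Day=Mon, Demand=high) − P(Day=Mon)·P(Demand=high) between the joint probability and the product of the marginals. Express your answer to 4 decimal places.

P(Day=Mon) = 0.031 + 0.029 + 0.063 + 0.025 + 0.025 = 0.173.
P(Demand=high) = 0.025 + 0.036 + 0.062 + 0.052 + 0.044 = 0.219.
P(Day=Mon, Demand=high) − P(Day=Mon)P(Demand=high) = 0.025 − 0.173×0.219 = -0.0129.

-0.0129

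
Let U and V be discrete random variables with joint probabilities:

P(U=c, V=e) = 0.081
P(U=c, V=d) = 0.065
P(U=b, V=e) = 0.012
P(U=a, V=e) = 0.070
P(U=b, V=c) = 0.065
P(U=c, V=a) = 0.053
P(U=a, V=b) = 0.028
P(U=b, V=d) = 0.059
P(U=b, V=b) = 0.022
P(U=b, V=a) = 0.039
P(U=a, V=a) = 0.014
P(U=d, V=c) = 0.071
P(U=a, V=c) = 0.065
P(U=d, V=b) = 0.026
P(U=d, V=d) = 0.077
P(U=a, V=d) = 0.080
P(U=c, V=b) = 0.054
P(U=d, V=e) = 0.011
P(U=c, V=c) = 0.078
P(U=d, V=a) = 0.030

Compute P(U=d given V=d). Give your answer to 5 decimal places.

P(V=d) = 0.080 + 0.059 + 0.065 + 0.077 = 0.281.
P(U=d | V=d) = 0.077/0.281 = 0.27402.

0.27402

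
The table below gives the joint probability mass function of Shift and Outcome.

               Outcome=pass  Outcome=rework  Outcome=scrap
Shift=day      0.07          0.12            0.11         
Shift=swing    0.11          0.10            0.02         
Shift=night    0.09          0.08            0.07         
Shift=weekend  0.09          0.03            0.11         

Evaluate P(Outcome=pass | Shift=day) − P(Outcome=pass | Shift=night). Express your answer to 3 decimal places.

-0.142

P(Shift=day) = 0.07 + 0.12 + 0.11 = 0.30; P(Outcome=pass | Shift=day) = 0.07/0.30 = 0.2333.
P(Shift=night) = 0.09 + 0.08 + 0.07 = 0.24; P(Outcome=pass | Shift=night) = 0.09/0.24 = 0.3750.
Difference = -0.142.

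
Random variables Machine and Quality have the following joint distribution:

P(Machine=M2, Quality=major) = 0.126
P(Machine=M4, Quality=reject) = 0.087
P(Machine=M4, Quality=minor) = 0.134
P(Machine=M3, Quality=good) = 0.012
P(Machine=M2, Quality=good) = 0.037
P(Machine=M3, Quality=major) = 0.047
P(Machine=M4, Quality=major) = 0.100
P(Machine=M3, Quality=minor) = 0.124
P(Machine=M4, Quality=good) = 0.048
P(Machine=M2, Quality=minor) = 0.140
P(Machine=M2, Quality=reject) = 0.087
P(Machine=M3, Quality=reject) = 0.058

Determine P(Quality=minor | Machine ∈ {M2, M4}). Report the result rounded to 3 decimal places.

P(Machine=M2) = 0.037 + 0.140 + 0.126 + 0.087 = 0.390.
P(Machine=M4) = 0.048 + 0.134 + 0.100 + 0.087 = 0.369.
P(Machine ∈ {M2, M4}) = 0.390 + 0.369 = 0.759; P(Quality=minor, Machine ∈ {M2, M4}) = 0.140 + 0.134 = 0.274.
P(Quality=minor | Machine ∈ {M2, M4}) = 0.274/0.759 = 0.361.

0.361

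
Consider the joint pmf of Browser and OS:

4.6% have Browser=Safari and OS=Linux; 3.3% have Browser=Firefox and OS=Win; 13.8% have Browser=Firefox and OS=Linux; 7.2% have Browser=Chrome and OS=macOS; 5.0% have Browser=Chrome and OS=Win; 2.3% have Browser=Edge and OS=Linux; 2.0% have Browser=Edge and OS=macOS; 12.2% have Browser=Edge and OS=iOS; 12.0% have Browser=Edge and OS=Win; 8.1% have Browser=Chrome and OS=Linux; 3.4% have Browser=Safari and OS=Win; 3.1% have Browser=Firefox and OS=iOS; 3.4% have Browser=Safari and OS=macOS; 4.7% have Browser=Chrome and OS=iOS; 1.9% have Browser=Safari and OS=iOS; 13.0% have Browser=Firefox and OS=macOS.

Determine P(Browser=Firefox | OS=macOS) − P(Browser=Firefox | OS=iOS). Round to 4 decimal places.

P(OS=macOS) = 0.072 + 0.130 + 0.034 + 0.020 = 0.256; P(Browser=Firefox | OS=macOS) = 0.130/0.256 = 0.50781.
P(OS=iOS) = 0.047 + 0.031 + 0.019 + 0.122 = 0.219; P(Browser=Firefox | OS=iOS) = 0.031/0.219 = 0.14155.
Difference = 0.3663.

0.3663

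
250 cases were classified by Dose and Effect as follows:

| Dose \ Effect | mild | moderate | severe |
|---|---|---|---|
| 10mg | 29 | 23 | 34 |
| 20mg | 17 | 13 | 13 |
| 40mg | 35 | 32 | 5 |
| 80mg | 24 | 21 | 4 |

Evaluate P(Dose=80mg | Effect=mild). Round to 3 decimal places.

Total with Effect=mild: 29 + 17 + 35 + 24 = 105.
P(Dose=80mg | Effect=mild) = 24/105 = 0.229.

0.229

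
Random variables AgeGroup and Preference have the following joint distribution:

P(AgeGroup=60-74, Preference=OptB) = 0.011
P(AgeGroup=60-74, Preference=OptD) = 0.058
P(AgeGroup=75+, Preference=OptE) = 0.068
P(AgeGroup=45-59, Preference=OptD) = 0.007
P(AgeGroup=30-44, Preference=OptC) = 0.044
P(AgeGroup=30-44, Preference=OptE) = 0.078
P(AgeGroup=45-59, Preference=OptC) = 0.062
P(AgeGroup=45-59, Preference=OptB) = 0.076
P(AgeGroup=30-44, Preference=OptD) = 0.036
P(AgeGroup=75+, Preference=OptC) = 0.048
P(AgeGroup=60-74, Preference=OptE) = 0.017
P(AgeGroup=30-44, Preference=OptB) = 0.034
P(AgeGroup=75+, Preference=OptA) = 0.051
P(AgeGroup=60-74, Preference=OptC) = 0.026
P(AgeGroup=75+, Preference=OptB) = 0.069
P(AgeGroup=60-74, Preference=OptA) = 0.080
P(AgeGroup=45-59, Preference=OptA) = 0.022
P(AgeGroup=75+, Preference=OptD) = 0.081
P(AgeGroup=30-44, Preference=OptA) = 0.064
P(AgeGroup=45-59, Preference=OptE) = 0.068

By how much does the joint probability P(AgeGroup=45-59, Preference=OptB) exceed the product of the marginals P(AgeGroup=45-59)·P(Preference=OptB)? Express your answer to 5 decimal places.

P(AgeGroup=45-59) = 0.022 + 0.076 + 0.062 + 0.007 + 0.068 = 0.235.
P(Preference=OptB) = 0.034 + 0.076 + 0.011 + 0.069 = 0.190.
P(AgeGroup=45-59, Preference=OptB) − P(AgeGroup=45-59)P(Preference=OptB) = 0.076 − 0.235×0.190 = 0.03135.

0.03135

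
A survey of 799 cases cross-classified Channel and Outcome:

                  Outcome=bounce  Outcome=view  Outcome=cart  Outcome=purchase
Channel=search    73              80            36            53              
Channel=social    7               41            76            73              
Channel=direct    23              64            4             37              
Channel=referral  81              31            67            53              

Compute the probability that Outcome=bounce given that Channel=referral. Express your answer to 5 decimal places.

Total with Channel=referral: 81 + 31 + 67 + 53 = 232.
P(Outcome=bounce | Channel=referral) = 81/232 = 0.34914.

0.34914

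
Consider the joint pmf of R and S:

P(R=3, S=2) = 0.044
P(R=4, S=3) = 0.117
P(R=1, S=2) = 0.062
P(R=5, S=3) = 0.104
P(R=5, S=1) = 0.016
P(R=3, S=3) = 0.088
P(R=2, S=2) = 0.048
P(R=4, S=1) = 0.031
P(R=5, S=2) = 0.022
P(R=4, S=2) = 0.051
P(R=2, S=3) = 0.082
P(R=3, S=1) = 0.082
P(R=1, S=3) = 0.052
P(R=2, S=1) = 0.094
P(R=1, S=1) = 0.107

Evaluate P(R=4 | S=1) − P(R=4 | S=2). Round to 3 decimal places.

P(S=1) = 0.107 + 0.094 + 0.082 + 0.031 + 0.016 = 0.330; P(R=4 | S=1) = 0.031/0.330 = 0.0939.
P(S=2) = 0.062 + 0.048 + 0.044 + 0.051 + 0.022 = 0.227; P(R=4 | S=2) = 0.051/0.227 = 0.2247.
Difference = -0.131.

-0.131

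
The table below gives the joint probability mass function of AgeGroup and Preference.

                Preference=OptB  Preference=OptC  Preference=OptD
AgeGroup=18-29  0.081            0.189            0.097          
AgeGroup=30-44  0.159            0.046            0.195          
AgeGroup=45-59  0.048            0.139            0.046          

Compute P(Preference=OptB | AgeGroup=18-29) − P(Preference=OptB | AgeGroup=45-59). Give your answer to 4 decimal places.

0.0147

P(AgeGroup=18-29) = 0.081 + 0.189 + 0.097 = 0.367; P(Preference=OptB | AgeGroup=18-29) = 0.081/0.367 = 0.22071.
P(AgeGroup=45-59) = 0.048 + 0.139 + 0.046 = 0.233; P(Preference=OptB | AgeGroup=45-59) = 0.048/0.233 = 0.20601.
Difference = 0.0147.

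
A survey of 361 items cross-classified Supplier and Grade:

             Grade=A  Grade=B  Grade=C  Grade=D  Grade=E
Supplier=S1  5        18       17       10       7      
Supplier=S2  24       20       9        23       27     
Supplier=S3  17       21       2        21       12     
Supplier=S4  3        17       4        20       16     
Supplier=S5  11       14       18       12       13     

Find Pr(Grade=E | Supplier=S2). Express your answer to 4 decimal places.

0.2621

Total with Supplier=S2: 24 + 20 + 9 + 23 + 27 = 103.
P(Grade=E | Supplier=S2) = 27/103 = 0.2621.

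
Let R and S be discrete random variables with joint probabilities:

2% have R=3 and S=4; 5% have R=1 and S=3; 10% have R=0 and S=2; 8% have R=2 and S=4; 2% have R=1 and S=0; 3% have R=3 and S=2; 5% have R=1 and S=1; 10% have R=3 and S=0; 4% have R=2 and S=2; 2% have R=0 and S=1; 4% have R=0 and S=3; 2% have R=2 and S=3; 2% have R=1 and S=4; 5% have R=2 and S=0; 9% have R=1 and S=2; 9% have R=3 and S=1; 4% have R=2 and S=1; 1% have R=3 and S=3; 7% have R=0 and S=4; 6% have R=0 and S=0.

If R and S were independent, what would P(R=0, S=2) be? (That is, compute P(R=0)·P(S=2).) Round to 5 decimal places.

0.07540

P(R=0) = 0.06 + 0.02 + 0.10 + 0.04 + 0.07 = 0.29.
P(S=2) = 0.10 + 0.09 + 0.04 + 0.03 = 0.26.
Product: 0.29 × 0.26 = 0.07540.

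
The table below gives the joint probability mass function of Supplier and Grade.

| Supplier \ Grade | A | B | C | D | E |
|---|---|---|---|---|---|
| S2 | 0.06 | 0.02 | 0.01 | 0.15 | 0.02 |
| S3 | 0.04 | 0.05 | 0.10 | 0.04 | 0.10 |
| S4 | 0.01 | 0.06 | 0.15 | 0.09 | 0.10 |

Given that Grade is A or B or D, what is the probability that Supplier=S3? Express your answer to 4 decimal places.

0.2500

P(Grade=A) = 0.06 + 0.04 + 0.01 = 0.11.
P(Grade=B) = 0.02 + 0.05 + 0.06 = 0.13.
P(Grade=D) = 0.15 + 0.04 + 0.09 = 0.28.
P(Grade ∈ {A, B, D}) = 0.11 + 0.13 + 0.28 = 0.52; P(Supplier=S3, Grade ∈ {A, B, D}) = 0.04 + 0.05 + 0.04 = 0.13.
P(Supplier=S3 | Grade ∈ {A, B, D}) = 0.13/0.52 = 0.2500.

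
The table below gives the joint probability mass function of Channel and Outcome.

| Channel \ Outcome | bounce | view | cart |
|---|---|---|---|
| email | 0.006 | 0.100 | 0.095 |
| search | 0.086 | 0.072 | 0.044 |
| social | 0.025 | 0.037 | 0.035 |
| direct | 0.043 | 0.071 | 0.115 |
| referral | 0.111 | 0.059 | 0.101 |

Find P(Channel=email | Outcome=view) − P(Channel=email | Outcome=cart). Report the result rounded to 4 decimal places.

0.0514

P(Outcome=view) = 0.100 + 0.072 + 0.037 + 0.071 + 0.059 = 0.339; P(Channel=email | Outcome=view) = 0.100/0.339 = 0.29499.
P(Outcome=cart) = 0.095 + 0.044 + 0.035 + 0.115 + 0.101 = 0.390; P(Channel=email | Outcome=cart) = 0.095/0.390 = 0.24359.
Difference = 0.0514.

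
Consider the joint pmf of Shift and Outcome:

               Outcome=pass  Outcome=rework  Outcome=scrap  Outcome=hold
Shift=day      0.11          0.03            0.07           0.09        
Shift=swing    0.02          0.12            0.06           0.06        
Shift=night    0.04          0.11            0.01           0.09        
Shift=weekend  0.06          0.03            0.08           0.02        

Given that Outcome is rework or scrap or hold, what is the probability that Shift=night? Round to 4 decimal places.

P(Outcome=rework) = 0.03 + 0.12 + 0.11 + 0.03 = 0.29.
P(Outcome=scrap) = 0.07 + 0.06 + 0.01 + 0.08 = 0.22.
P(Outcome=hold) = 0.09 + 0.06 + 0.09 + 0.02 = 0.26.
P(Outcome ∈ {rework, scrap, hold}) = 0.29 + 0.22 + 0.26 = 0.77; P(Shift=night, Outcome ∈ {rework, scrap, hold}) = 0.11 + 0.01 + 0.09 = 0.21.
P(Shift=night | Outcome ∈ {rework, scrap, hold}) = 0.21/0.77 = 0.2727.

0.2727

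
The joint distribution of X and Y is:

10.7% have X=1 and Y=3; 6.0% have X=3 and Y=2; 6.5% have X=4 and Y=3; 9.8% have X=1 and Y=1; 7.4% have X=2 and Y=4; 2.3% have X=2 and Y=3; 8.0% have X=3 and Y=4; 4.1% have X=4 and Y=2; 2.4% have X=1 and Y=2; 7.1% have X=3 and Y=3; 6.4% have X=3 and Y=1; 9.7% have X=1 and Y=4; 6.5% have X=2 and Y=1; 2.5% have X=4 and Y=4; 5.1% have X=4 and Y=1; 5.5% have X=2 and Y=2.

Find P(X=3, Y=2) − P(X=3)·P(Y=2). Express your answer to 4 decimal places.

0.0105

P(X=3) = 0.064 + 0.060 + 0.071 + 0.080 = 0.275.
P(Y=2) = 0.024 + 0.055 + 0.060 + 0.041 = 0.180.
P(X=3, Y=2) − P(X=3)P(Y=2) = 0.060 − 0.275×0.180 = 0.0105.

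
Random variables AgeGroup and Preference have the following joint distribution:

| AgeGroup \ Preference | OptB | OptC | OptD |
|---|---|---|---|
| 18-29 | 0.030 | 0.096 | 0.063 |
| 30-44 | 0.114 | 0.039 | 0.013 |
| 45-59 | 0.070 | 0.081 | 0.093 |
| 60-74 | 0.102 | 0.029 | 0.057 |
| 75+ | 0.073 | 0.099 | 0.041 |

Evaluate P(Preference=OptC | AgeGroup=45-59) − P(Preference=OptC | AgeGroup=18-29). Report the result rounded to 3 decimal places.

P(AgeGroup=45-59) = 0.070 + 0.081 + 0.093 = 0.244; P(Preference=OptC | AgeGroup=45-59) = 0.081/0.244 = 0.3320.
P(AgeGroup=18-29) = 0.030 + 0.096 + 0.063 = 0.189; P(Preference=OptC | AgeGroup=18-29) = 0.096/0.189 = 0.5079.
Difference = -0.176.

-0.176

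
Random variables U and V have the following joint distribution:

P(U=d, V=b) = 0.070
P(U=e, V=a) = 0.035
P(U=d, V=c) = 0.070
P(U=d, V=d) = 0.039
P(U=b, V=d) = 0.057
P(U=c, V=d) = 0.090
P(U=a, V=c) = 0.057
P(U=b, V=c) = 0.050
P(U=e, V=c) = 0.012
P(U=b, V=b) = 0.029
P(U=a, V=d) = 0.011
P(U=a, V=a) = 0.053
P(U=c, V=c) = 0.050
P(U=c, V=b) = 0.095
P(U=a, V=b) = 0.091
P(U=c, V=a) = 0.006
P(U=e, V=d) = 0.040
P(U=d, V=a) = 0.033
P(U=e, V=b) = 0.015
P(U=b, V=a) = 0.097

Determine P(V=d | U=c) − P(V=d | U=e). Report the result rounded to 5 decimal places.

P(U=c) = 0.006 + 0.095 + 0.050 + 0.090 = 0.241; P(V=d | U=c) = 0.090/0.241 = 0.373444.
P(U=e) = 0.035 + 0.015 + 0.012 + 0.040 = 0.102; P(V=d | U=e) = 0.040/0.102 = 0.392157.
Difference = -0.01871.

-0.01871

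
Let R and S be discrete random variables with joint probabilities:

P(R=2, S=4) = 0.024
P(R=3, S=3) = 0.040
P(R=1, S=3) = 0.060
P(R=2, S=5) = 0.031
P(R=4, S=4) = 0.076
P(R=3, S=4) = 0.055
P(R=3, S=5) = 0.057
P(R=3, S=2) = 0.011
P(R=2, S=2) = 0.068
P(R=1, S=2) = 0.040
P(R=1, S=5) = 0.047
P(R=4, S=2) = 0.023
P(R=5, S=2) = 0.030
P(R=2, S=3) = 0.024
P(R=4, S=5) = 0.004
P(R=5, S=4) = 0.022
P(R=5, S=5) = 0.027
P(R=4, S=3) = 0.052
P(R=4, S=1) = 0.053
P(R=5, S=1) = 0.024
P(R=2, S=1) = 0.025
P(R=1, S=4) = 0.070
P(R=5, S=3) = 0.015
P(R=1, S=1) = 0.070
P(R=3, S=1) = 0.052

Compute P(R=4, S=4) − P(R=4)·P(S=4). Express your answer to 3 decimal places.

P(R=4) = 0.053 + 0.023 + 0.052 + 0.076 + 0.004 = 0.208.
P(S=4) = 0.070 + 0.024 + 0.055 + 0.076 + 0.022 = 0.247.
P(R=4, S=4) − P(R=4)P(S=4) = 0.076 − 0.208×0.247 = 0.025.

0.025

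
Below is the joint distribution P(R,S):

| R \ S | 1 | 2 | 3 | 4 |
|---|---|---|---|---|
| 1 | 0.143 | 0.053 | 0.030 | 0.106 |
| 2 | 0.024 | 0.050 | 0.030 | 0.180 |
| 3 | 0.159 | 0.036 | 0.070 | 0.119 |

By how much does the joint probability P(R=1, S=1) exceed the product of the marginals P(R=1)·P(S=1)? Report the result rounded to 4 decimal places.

0.0348

P(R=1) = 0.143 + 0.053 + 0.030 + 0.106 = 0.332.
P(S=1) = 0.143 + 0.024 + 0.159 = 0.326.
P(R=1, S=1) − P(R=1)P(S=1) = 0.143 − 0.332×0.326 = 0.0348.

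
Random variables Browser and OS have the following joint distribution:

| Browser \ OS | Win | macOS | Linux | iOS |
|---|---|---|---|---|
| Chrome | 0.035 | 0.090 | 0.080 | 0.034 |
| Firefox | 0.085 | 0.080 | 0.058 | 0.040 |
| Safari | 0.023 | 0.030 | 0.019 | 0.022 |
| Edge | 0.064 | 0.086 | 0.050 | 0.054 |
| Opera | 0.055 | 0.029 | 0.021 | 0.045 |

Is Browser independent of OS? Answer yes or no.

P(Browser=Chrome) = 0.239 and P(OS=Win) = 0.262, so their product is 0.06262, but P(Browser=Chrome, OS=Win) = 0.035. Since these differ, Browser and OS are not independent.

no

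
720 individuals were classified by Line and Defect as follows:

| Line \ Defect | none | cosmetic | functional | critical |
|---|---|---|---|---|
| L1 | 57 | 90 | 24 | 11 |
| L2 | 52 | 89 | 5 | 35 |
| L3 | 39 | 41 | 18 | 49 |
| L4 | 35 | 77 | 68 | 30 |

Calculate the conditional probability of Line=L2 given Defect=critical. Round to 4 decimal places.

Total with Defect=critical: 11 + 35 + 49 + 30 = 125.
P(Line=L2 | Defect=critical) = 35/125 = 0.2800.

0.2800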